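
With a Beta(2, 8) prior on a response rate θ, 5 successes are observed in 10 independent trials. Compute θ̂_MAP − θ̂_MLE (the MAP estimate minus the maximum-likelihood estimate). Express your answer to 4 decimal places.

MAP − MLE = -0.1667

Posterior is Beta(7, 13); MAP = (7−1)/(20−2) = 6/18 ≈ 0.33333.
MLE ignores the prior: θ̂_MLE = k/n = 5/10 ≈ 0.50000.
Difference = 6/18 − 5/10 = -1/6 ≈ -0.1667.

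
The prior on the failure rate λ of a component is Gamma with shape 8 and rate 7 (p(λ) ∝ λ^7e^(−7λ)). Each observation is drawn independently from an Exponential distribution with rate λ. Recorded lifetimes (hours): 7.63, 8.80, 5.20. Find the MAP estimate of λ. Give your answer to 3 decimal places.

λ̂_MAP = 0.349

The Exponential(rate=λ) likelihood is ∝ λ^n e^(−λΣtᵢ). Here n = 3 and Σtᵢ = 7.63 + 8.80 + 5.20 = 21.63.
Posterior ∝ λ^7e^(−7λ) · λ^3e^(−21.63λ) = λ^10e^(−28.63λ), i.e. Gamma(11, 28.63).
Mode = (a−1)/b = 10/28.63 ≈ 0.349.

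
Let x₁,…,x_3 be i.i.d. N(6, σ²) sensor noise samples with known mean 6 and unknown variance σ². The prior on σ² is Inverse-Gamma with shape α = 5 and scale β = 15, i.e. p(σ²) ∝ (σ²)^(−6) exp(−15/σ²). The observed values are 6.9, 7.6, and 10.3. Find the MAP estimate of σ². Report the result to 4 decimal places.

Sum of squared deviations about the known mean: SS = (6.9−6)² + (7.6−6)² + (10.3−6)² = 21.86.
The Normal likelihood contributes (σ²)^(−n/2) exp(−SS/(2σ²)), so the posterior is Inverse-Gamma(α + n/2, β + SS/2) = Inverse-Gamma(6.5, 25.93).
The mode of Inverse-Gamma(a, b) is b/(a+1) = 25.93/7.5 ≈ 3.4573.

σ̂²_MAP = 3.4573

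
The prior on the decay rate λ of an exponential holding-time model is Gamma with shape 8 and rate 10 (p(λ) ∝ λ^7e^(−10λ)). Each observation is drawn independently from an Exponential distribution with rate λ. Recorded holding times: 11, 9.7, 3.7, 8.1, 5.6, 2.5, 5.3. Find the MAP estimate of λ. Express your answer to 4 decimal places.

λ̂_MAP = 0.2504

The Exponential(rate=λ) likelihood is ∝ λ^n e^(−λΣtᵢ). Here n = 7 and Σtᵢ = 11 + 9.7 + 3.7 + 8.1 + 5.6 + 2.5 + 5.3 = 45.9.
Posterior ∝ λ^7e^(−10λ) · λ^7e^(−45.9λ) = λ^14e^(−55.9λ), i.e. Gamma(15, 55.9).
Mode = (a−1)/b = 14/55.9 ≈ 0.2504.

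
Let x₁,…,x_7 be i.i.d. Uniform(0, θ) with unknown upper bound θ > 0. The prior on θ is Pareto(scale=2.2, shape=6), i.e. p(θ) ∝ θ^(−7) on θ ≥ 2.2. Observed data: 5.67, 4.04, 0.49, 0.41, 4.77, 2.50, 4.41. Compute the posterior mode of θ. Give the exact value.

The Uniform(0, θ) likelihood is θ^(−n) for θ ≥ max(xᵢ), zero otherwise. Here max(xᵢ) = 5.67.
Posterior ∝ θ^(−7) · θ^(−7) = θ^(−14) on θ ≥ max(2.2, 5.67) = 5.67.
This density is strictly decreasing in θ, so the posterior mode lies at the lower boundary of the support.

θ̂_MAP = 5.67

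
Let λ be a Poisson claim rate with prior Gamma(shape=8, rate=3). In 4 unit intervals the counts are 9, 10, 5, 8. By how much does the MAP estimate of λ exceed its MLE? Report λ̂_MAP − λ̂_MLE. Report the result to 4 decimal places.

Σxᵢ = 32. Posterior is Gamma(40, 7); MAP = (40−1)/7 = 39/7 ≈ 5.57143.
MLE = x̄ = 32/4 ≈ 8.00000.
Difference = 39/7 − 32/4 = -17/7 ≈ -2.4286.

MAP − MLE = -2.4286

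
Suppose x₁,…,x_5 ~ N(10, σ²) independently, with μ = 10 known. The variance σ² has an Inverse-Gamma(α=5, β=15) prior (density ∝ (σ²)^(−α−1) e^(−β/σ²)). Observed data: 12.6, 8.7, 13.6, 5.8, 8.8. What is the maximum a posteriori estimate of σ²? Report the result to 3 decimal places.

Sum of squared deviations about the known mean: SS = (12.6−10)² + (8.7−10)² + (13.6−10)² + (5.8−10)² + (8.8−10)² = 40.49.
The Normal likelihood contributes (σ²)^(−n/2) exp(−SS/(2σ²)), so the posterior is Inverse-Gamma(α + n/2, β + SS/2) = Inverse-Gamma(7.5, 35.245).
The mode of Inverse-Gamma(a, b) is b/(a+1) = 35.245/8.5 ≈ 4.146.

σ̂²_MAP = 4.146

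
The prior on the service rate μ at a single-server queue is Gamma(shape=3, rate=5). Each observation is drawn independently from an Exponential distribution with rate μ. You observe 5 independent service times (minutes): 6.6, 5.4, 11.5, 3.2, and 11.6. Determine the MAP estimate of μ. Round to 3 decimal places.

μ̂_MAP = 0.162

The Exponential(rate=μ) likelihood is ∝ μ^n e^(−μΣtᵢ). Here n = 5 and Σtᵢ = 6.6 + 5.4 + 11.5 + 3.2 + 11.6 = 38.3.
Posterior ∝ μ^2e^(−5μ) · μ^5e^(−38.3μ) = μ^7e^(−43.3μ), i.e. Gamma(8, 43.3).
Mode = (a−1)/b = 7/43.3 ≈ 0.162.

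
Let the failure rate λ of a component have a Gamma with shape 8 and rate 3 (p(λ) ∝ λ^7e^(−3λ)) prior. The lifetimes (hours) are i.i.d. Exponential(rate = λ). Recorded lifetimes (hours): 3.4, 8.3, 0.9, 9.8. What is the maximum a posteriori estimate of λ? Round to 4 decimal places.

λ̂_MAP = 0.4331

The Exponential(rate=λ) likelihood is ∝ λ^n e^(−λΣtᵢ). Here n = 4 and Σtᵢ = 3.4 + 8.3 + 0.9 + 9.8 = 22.4.
Posterior ∝ λ^7e^(−3λ) · λ^4e^(−22.4λ) = λ^11e^(−25.4λ), i.e. Gamma(12, 25.4).
Mode = (a−1)/b = 11/25.4 ≈ 0.4331.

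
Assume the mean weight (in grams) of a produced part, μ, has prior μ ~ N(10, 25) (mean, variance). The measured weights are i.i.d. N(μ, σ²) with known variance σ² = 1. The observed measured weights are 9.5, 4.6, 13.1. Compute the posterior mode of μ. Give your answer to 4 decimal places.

μ̂_MAP = 9.0789

n = 3; x̄ = (9.5 + 4.6 + 13.1)/3 = 27.2/3 = 136/15 ≈ 9.0667.
For a Normal prior and Normal likelihood with known variance, the posterior is Normal; its mode equals its mean, the precision-weighted average.
Prior precision 1/σ₀² = 1/25 = 0.04; data precision n/σ² = 3/1 = 3.
μ̂ = (0.04·10 + 3·(136/15)) / (0.04 + 3) = 27.6/3.04 = 345/38 ≈ 9.0789.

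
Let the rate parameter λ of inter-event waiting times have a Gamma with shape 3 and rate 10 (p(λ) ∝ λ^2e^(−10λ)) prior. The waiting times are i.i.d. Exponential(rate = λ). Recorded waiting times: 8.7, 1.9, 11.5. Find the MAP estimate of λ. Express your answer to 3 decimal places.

The Exponential(rate=λ) likelihood is ∝ λ^n e^(−λΣtᵢ). Here n = 3 and Σtᵢ = 8.7 + 1.9 + 11.5 = 22.1.
Posterior ∝ λ^2e^(−10λ) · λ^3e^(−22.1λ) = λ^5e^(−32.1λ), i.e. Gamma(6, 32.1).
Mode = (a−1)/b = 5/32.1 ≈ 0.156.

λ̂_MAP = 0.156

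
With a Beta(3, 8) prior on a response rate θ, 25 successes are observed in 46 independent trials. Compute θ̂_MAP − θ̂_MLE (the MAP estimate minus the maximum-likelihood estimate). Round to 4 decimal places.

MAP − MLE = -0.0526

Posterior is Beta(28, 29); MAP = (28−1)/(57−2) = 27/55 ≈ 0.49091.
MLE ignores the prior: θ̂_MLE = k/n = 25/46 ≈ 0.54348.
Difference = 27/55 − 25/46 = -133/2530 ≈ -0.0526.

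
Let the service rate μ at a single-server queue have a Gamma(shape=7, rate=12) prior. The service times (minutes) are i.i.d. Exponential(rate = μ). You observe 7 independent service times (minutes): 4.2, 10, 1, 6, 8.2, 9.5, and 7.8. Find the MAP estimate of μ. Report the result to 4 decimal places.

μ̂_MAP = 0.2215

The Exponential(rate=μ) likelihood is ∝ μ^n e^(−μΣtᵢ). Here n = 7 and Σtᵢ = 4.2 + 10 + 1 + 6 + 8.2 + 9.5 + 7.8 = 46.7.
Posterior ∝ μ^6e^(−12μ) · μ^7e^(−46.7μ) = μ^13e^(−58.7μ), i.e. Gamma(14, 58.7).
Mode = (a−1)/b = 13/58.7 ≈ 0.2215.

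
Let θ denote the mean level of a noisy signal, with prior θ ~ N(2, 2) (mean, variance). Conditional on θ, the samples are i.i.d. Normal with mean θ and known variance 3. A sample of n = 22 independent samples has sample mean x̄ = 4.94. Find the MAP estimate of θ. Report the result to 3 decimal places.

n = 22, x̄ = 4.94.
For a Normal prior and Normal likelihood with known variance, the posterior is Normal; its mode equals its mean, the precision-weighted average.
Prior precision 1/σ₀² = 1/2 = 0.5; data precision n/σ² = 22/3.
θ̂ = (0.5·2 + (22/3)·4.94) / (0.5 + 22/3) = (2792/75)/(47/6) = 5584/1175 ≈ 4.752.

θ̂_MAP = 4.752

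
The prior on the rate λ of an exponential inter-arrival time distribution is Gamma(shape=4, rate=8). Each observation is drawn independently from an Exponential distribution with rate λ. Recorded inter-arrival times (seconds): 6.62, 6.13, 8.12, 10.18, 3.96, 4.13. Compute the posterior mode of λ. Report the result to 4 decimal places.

The Exponential(rate=λ) likelihood is ∝ λ^n e^(−λΣtᵢ). Here n = 6 and Σtᵢ = 6.62 + 6.13 + 8.12 + 10.18 + 3.96 + 4.13 = 39.14.
Posterior ∝ λ^3e^(−8λ) · λ^6e^(−39.14λ) = λ^9e^(−47.14λ), i.e. Gamma(10, 47.14).
Mode = (a−1)/b = 9/47.14 ≈ 0.1909.

λ̂_MAP = 0.1909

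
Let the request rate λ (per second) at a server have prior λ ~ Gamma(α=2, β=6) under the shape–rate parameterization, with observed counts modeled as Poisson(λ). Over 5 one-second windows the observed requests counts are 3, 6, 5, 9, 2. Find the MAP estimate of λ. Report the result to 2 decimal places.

λ̂_MAP = 2.36

Σxᵢ = 3+6+5+9+2 = 25, with n = 5.
Posterior ∝ λe^(−6λ) · λ^25e^(−5λ) = λ^26e^(−11λ), i.e. Gamma(shape=27, rate=11).
The mode of a Gamma(a, b) with a ≥ 1 (shape–rate) is (a−1)/b = 26/11 ≈ 2.36.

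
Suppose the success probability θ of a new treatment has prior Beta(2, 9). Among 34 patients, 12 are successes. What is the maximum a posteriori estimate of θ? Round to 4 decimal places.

Prior: Beta(2, 9).
Data: 12 successes in 34 trials. The binomial likelihood contributes θ^12(1−θ)^22, so the posterior is Beta(2+12, 9+22) = Beta(14, 31).
For Beta(a, b) with a, b > 1 the mode is (a−1)/(a+b−2) = 13/43 ≈ 0.3023.

θ̂_MAP = 0.3023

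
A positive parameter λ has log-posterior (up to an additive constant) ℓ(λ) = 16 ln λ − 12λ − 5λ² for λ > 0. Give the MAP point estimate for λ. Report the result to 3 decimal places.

λ̂_MAP = 0.800

ℓ'(λ) = 16/λ − 12 − 10λ. Setting this to zero and multiplying by λ: 10λ² + 12λ − 16 = 0.
λ = (−12 + √(12² + 4·10·16)) / (2·10) = (−12 + √784) / 20 = (−12 + 28)/20 = 4/5.
ℓ''(λ) = −16/λ² − 10 < 0, confirming a maximum.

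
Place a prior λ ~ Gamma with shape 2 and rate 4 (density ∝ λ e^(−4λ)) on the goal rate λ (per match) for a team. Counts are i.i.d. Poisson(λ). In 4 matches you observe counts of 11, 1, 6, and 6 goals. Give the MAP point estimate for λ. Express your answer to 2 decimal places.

λ̂_MAP = 3.13

Σxᵢ = 11+1+6+6 = 24, with n = 4.
Posterior ∝ λe^(−4λ) · λ^24e^(−4λ) = λ^25e^(−8λ), i.e. Gamma(shape=26, rate=8).
The mode of a Gamma(a, b) with a ≥ 1 (shape–rate) is (a−1)/b = 25/8 ≈ 3.13.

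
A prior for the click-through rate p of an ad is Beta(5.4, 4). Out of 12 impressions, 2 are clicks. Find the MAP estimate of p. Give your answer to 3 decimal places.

p̂_MAP = 0.330

Prior: Beta(5.4, 4).
Data: 2 successes in 12 trials. The binomial likelihood contributes p^2(1−p)^10, so the posterior is Beta(5.4+2, 4+10) = Beta(7.4, 14).
For Beta(a, b) with a, b > 1 the mode is (a−1)/(a+b−2) = 6.4/19.4 ≈ 0.330.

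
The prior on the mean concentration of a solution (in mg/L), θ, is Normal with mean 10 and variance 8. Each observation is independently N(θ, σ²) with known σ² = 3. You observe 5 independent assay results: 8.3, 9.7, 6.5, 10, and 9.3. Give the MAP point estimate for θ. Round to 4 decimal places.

θ̂_MAP = 8.8465

n = 5; x̄ = (8.3 + 9.7 + 6.5 + 10 + 9.3)/5 = 43.8/5 = 8.76.
For a Normal prior and Normal likelihood with known variance, the posterior is Normal; its mode equals its mean, the precision-weighted average.
Prior precision 1/σ₀² = 1/8 = 0.125; data precision n/σ² = 5/3.
θ̂ = (0.125·10 + (5/3)·8.76) / (0.125 + 5/3) = 15.85/(43/24) = 1902/215 ≈ 8.8465.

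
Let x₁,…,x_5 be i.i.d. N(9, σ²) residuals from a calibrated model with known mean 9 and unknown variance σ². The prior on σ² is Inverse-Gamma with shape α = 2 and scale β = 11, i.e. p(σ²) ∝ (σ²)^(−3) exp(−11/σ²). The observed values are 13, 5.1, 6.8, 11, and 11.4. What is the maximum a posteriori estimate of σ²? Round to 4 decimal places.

σ̂²_MAP = 6.1645

Sum of squared deviations about the known mean: SS = (13−9)² + (5.1−9)² + (6.8−9)² + (11−9)² + (11.4−9)² = 45.81.
The Normal likelihood contributes (σ²)^(−n/2) exp(−SS/(2σ²)), so the posterior is Inverse-Gamma(α + n/2, β + SS/2) = Inverse-Gamma(4.5, 33.905).
The mode of Inverse-Gamma(a, b) is b/(a+1) = 33.905/5.5 ≈ 6.1645.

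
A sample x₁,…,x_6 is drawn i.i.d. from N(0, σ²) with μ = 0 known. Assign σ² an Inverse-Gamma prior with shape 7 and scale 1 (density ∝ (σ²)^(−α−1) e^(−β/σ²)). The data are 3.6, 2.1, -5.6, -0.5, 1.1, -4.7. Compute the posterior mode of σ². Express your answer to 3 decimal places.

σ̂²_MAP = 3.376

Sum of squared deviations about the known mean: SS = (3.6−0)² + (2.1−0)² + (-5.6−0)² + (-0.5−0)² + (1.1−0)² + (-4.7−0)² = 72.28.
The Normal likelihood contributes (σ²)^(−n/2) exp(−SS/(2σ²)), so the posterior is Inverse-Gamma(α + n/2, β + SS/2) = Inverse-Gamma(10, 37.14).
The mode of Inverse-Gamma(a, b) is b/(a+1) = 37.14/11 ≈ 3.376.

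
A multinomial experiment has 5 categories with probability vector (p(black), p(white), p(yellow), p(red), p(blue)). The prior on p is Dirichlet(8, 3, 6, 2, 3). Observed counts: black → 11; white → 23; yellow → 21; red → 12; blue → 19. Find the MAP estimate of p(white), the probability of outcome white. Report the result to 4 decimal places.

MAP estimate of p(white) = 0.2427

The posterior is Dirichlet(αᵢ + nᵢ) = Dirichlet(19, 26, 27, 14, 22).
For a Dirichlet(a₁,…,a_K) with all aᵢ > 1, the mode has j-th component (aⱼ − 1)/(Σaᵢ − K).
Here Σaᵢ = 108 and K = 5, so p(white) = (26 − 1)/(108 − 5) = 25/103 ≈ 0.2427.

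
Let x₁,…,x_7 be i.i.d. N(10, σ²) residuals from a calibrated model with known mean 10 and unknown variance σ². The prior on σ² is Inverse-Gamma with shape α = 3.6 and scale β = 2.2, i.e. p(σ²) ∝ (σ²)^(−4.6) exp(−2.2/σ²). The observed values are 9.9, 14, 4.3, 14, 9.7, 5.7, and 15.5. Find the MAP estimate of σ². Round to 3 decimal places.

σ̂²_MAP = 7.267

Sum of squared deviations about the known mean: SS = (9.9−10)² + (14−10)² + (4.3−10)² + (14−10)² + (9.7−10)² + (5.7−10)² + (15.5−10)² = 113.33.
The Normal likelihood contributes (σ²)^(−n/2) exp(−SS/(2σ²)), so the posterior is Inverse-Gamma(α + n/2, β + SS/2) = Inverse-Gamma(7.1, 58.865).
The mode of Inverse-Gamma(a, b) is b/(a+1) = 58.865/8.1 ≈ 7.267.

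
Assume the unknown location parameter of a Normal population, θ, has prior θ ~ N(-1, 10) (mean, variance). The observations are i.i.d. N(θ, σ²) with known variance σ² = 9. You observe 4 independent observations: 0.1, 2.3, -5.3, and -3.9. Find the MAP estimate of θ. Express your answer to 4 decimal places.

n = 4; x̄ = (0.1 + 2.3 + (-5.3) + (-3.9))/4 = -6.8/4 = -1.7.
For a Normal prior and Normal likelihood with known variance, the posterior is Normal; its mode equals its mean, the precision-weighted average.
Prior precision 1/σ₀² = 1/10 = 0.1; data precision n/σ² = 4/9.
θ̂ = (0.1·(-1) + (4/9)·(-1.7)) / (0.1 + 4/9) = (-77/90)/(49/90) = -11/7 ≈ -1.5714.

θ̂_MAP = -1.5714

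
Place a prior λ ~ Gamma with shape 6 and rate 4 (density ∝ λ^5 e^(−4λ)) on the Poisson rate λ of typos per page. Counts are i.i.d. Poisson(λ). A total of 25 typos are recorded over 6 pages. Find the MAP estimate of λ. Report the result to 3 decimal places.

Σxᵢ = 25, n = 6.
Posterior ∝ λ^5e^(−4λ) · λ^25e^(−6λ) = λ^30e^(−10λ), i.e. Gamma(shape=31, rate=10).
The mode of a Gamma(a, b) with a ≥ 1 (shape–rate) is (a−1)/b = 30/10 ≈ 3.000.

λ̂_MAP = 3.000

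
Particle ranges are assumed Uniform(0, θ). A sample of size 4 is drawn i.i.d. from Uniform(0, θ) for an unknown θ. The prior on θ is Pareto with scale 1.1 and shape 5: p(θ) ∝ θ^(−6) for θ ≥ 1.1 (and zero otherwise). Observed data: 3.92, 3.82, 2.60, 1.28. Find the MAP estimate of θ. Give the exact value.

θ̂_MAP = 3.92

The Uniform(0, θ) likelihood is θ^(−n) for θ ≥ max(xᵢ), zero otherwise. Here max(xᵢ) = 3.92.
Posterior ∝ θ^(−6) · θ^(−4) = θ^(−10) on θ ≥ max(1.1, 3.92) = 3.92.
This density is strictly decreasing in θ, so the posterior mode lies at the lower boundary of the support.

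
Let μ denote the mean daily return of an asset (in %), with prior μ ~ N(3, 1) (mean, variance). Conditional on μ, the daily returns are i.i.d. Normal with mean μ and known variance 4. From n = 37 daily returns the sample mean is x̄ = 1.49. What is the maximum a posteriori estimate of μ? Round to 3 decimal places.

n = 37, x̄ = 1.49.
For a Normal prior and Normal likelihood with known variance, the posterior is Normal; its mode equals its mean, the precision-weighted average.
Prior precision 1/σ₀² = 1/1 = 1; data precision n/σ² = 37/4 = 9.25.
μ̂ = (1·3 + 9.25·1.49) / (1 + 9.25) = 16.7825/10.25 = 6713/4100 ≈ 1.637.

μ̂_MAP = 1.637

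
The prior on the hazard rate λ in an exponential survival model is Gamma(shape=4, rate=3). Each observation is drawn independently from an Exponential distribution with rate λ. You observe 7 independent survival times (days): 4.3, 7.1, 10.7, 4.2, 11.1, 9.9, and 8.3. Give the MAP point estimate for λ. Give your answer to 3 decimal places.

The Exponential(rate=λ) likelihood is ∝ λ^n e^(−λΣtᵢ). Here n = 7 and Σtᵢ = 4.3 + 7.1 + 10.7 + 4.2 + 11.1 + 9.9 + 8.3 = 55.6.
Posterior ∝ λ^3e^(−3λ) · λ^7e^(−55.6λ) = λ^10e^(−58.6λ), i.e. Gamma(11, 58.6).
Mode = (a−1)/b = 10/58.6 ≈ 0.171.

λ̂_MAP = 0.171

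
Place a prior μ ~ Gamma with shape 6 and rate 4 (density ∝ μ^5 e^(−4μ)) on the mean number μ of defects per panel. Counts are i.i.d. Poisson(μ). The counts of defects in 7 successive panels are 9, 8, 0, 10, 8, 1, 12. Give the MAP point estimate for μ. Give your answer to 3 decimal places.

μ̂_MAP = 4.818

Σxᵢ = 9+8+0+10+8+1+12 = 48, with n = 7.
Posterior ∝ μ^5e^(−4μ) · μ^48e^(−7μ) = μ^53e^(−11μ), i.e. Gamma(shape=54, rate=11).
The mode of a Gamma(a, b) with a ≥ 1 (shape–rate) is (a−1)/b = 53/11 ≈ 4.818.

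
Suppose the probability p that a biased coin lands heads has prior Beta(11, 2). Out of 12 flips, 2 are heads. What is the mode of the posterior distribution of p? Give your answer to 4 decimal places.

p̂_MAP = 0.5217

Prior: Beta(11, 2).
Data: 2 successes in 12 trials. The binomial likelihood contributes p^2(1−p)^10, so the posterior is Beta(11+2, 2+10) = Beta(13, 12).
For Beta(a, b) with a, b > 1 the mode is (a−1)/(a+b−2) = 12/23 ≈ 0.5217.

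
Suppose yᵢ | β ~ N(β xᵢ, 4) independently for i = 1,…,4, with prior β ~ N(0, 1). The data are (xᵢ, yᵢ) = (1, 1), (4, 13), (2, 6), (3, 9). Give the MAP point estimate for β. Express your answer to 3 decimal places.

log p(β | y) = −Σ(yᵢ − βxᵢ)²/(2·4) − β²/(2·1) + const.
Setting the derivative to zero: Σxᵢ(yᵢ − βxᵢ)/4 − β/1 = 0, so β = Σxᵢyᵢ / (Σxᵢ² + σ²/τ²).
Σxᵢyᵢ = 1·1 + 4·13 + 2·6 + 3·9 = 92; Σxᵢ² = 30; σ²/τ² = 4.
β̂_MAP = 92 / (30 + 4) = 92/34 ≈ 2.706.

β̂_MAP = 2.706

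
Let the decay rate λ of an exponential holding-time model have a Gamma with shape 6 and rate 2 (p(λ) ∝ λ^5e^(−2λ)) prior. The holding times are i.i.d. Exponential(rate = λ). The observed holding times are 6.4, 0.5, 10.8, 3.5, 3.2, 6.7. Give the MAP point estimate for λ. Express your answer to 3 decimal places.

λ̂_MAP = 0.332

The Exponential(rate=λ) likelihood is ∝ λ^n e^(−λΣtᵢ). Here n = 6 and Σtᵢ = 6.4 + 0.5 + 10.8 + 3.5 + 3.2 + 6.7 = 31.1.
Posterior ∝ λ^5e^(−2λ) · λ^6e^(−31.1λ) = λ^11e^(−33.1λ), i.e. Gamma(12, 33.1).
Mode = (a−1)/b = 11/33.1 ≈ 0.332.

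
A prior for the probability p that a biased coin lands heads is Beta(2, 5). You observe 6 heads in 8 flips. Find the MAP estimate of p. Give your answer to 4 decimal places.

Prior: Beta(2, 5).
Data: 6 successes in 8 trials. The binomial likelihood contributes p^6(1−p)^2, so the posterior is Beta(2+6, 5+2) = Beta(8, 7).
For Beta(a, b) with a, b > 1 the mode is (a−1)/(a+b−2) = 7/13 ≈ 0.5385.

p̂_MAP = 0.5385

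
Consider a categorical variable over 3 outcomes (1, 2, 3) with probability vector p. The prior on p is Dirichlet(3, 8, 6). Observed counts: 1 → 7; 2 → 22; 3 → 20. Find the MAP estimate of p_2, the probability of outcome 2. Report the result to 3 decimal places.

MAP estimate: 0.460

The posterior is Dirichlet(αᵢ + nᵢ) = Dirichlet(10, 30, 26).
For a Dirichlet(a₁,…,a_K) with all aᵢ > 1, the mode has j-th component (aⱼ − 1)/(Σaᵢ − K).
Here Σaᵢ = 66 and K = 3, so p_2 = (30 − 1)/(66 − 3) = 29/63 ≈ 0.460.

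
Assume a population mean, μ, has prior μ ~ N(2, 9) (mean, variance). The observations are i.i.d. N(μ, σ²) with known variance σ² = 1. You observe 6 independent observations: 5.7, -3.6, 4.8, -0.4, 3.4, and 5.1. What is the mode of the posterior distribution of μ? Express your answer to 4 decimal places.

n = 6; x̄ = (5.7 + (-3.6) + 4.8 + (-0.4) + 3.4 + 5.1)/6 = 15/6 = 2.5.
For a Normal prior and Normal likelihood with known variance, the posterior is Normal; its mode equals its mean, the precision-weighted average.
Prior precision 1/σ₀² = 1/9; data precision n/σ² = 6/1 = 6.
μ̂ = ((1/9)·2 + 6·2.5) / (1/9 + 6) = (137/9)/(55/9) = 137/55 ≈ 2.4909.

μ̂_MAP = 2.4909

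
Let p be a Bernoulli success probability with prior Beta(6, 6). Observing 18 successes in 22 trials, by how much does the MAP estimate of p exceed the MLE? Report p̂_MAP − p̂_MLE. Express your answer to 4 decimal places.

Posterior is Beta(24, 10); MAP = (24−1)/(34−2) = 23/32 ≈ 0.71875.
MLE ignores the prior: p̂_MLE = k/n = 18/22 ≈ 0.81818.
Difference = 23/32 − 18/22 = -35/352 ≈ -0.0994.

MAP − MLE = -0.0994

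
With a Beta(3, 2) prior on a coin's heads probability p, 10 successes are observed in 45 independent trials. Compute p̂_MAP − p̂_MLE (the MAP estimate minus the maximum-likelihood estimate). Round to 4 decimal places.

Posterior is Beta(13, 37); MAP = (13−1)/(50−2) = 12/48 ≈ 0.25000.
MLE ignores the prior: p̂_MLE = k/n = 10/45 ≈ 0.22222.
Difference = 12/48 − 10/45 = 1/36 ≈ 0.0278.

MAP − MLE = 0.0278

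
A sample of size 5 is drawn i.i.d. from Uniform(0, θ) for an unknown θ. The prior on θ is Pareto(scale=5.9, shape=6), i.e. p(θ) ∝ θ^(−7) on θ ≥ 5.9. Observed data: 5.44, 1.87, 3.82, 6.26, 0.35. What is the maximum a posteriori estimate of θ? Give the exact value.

The Uniform(0, θ) likelihood is θ^(−n) for θ ≥ max(xᵢ), zero otherwise. Here max(xᵢ) = 6.26.
Posterior ∝ θ^(−7) · θ^(−5) = θ^(−12) on θ ≥ max(5.9, 6.26) = 6.26.
This density is strictly decreasing in θ, so the posterior mode lies at the lower boundary of the support.

θ̂_MAP = 6.26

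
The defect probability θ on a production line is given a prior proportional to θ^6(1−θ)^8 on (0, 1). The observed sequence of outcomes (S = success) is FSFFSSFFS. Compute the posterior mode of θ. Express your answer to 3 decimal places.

θ̂_MAP = 0.435

The prior density ∝ θ^6(1−θ)^8 is the kernel of Beta(7, 9).
Data: 4 successes in 9 trials (from the sequence). The binomial likelihood contributes θ^4(1−θ)^5, so the posterior is Beta(7+4, 9+5) = Beta(11, 14).
For Beta(a, b) with a, b > 1 the mode is (a−1)/(a+b−2) = 10/23 ≈ 0.435.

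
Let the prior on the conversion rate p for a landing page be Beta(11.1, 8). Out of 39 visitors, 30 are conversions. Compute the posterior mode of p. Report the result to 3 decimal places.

Prior: Beta(11.1, 8).
Data: 30 successes in 39 trials. The binomial likelihood contributes p^30(1−p)^9, so the posterior is Beta(11.1+30, 8+9) = Beta(41.1, 17).
For Beta(a, b) with a, b > 1 the mode is (a−1)/(a+b−2) = 40.1/56.1 ≈ 0.715.

p̂_MAP = 0.715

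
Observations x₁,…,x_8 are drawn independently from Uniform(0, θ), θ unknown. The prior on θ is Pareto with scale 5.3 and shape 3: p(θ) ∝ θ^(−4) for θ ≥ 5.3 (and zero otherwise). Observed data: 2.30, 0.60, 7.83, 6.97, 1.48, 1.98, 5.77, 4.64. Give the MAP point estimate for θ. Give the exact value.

θ̂_MAP = 7.83

The Uniform(0, θ) likelihood is θ^(−n) for θ ≥ max(xᵢ), zero otherwise. Here max(xᵢ) = 7.83.
Posterior ∝ θ^(−4) · θ^(−8) = θ^(−12) on θ ≥ max(5.3, 7.83) = 7.83.
This density is strictly decreasing in θ, so the posterior mode lies at the lower boundary of the support.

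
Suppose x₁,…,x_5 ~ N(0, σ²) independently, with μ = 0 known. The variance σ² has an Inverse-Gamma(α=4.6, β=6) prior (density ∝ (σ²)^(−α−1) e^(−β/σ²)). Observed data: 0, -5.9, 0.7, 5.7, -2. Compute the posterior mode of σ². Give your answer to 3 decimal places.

Sum of squared deviations about the known mean: SS = (0−0)² + (-5.9−0)² + (0.7−0)² + (5.7−0)² + (-2−0)² = 71.79.
The Normal likelihood contributes (σ²)^(−n/2) exp(−SS/(2σ²)), so the posterior is Inverse-Gamma(α + n/2, β + SS/2) = Inverse-Gamma(7.1, 41.895).
The mode of Inverse-Gamma(a, b) is b/(a+1) = 41.895/8.1 ≈ 5.172.

σ̂²_MAP = 5.172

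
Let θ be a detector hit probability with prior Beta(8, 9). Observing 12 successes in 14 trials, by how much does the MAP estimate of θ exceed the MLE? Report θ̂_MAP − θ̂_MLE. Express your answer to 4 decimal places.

MAP − MLE = -0.2020

Posterior is Beta(20, 11); MAP = (20−1)/(31−2) = 19/29 ≈ 0.65517.
MLE ignores the prior: θ̂_MLE = k/n = 12/14 ≈ 0.85714.
Difference = 19/29 − 12/14 = -41/203 ≈ -0.2020.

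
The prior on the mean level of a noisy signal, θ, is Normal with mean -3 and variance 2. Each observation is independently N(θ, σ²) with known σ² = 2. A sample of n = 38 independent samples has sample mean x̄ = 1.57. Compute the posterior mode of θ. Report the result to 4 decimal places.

n = 38, x̄ = 1.57.
For a Normal prior and Normal likelihood with known variance, the posterior is Normal; its mode equals its mean, the precision-weighted average.
Prior precision 1/σ₀² = 1/2 = 0.5; data precision n/σ² = 38/2 = 19.
θ̂ = (0.5·(-3) + 19·1.57) / (0.5 + 19) = 28.33/19.5 = 2833/1950 ≈ 1.4528.

θ̂_MAP = 1.4528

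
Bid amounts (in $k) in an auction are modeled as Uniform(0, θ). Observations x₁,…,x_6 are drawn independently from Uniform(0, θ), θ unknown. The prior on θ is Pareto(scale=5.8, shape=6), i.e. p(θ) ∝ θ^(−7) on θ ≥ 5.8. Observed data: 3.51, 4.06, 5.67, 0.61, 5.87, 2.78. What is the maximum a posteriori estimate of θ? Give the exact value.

θ̂_MAP = 5.87

The Uniform(0, θ) likelihood is θ^(−n) for θ ≥ max(xᵢ), zero otherwise. Here max(xᵢ) = 5.87.
Posterior ∝ θ^(−7) · θ^(−6) = θ^(−13) on θ ≥ max(5.8, 5.87) = 5.87.
This density is strictly decreasing in θ, so the posterior mode lies at the lower boundary of the support.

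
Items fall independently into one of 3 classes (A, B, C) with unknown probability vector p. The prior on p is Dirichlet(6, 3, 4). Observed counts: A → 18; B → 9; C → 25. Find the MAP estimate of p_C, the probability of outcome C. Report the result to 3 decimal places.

The posterior is Dirichlet(αᵢ + nᵢ) = Dirichlet(24, 12, 29).
For a Dirichlet(a₁,…,a_K) with all aᵢ > 1, the mode has j-th component (aⱼ − 1)/(Σaᵢ − K).
Here Σaᵢ = 65 and K = 3, so p_C = (29 − 1)/(65 − 3) = 28/62 ≈ 0.452.

MAP estimate of p_C = 0.452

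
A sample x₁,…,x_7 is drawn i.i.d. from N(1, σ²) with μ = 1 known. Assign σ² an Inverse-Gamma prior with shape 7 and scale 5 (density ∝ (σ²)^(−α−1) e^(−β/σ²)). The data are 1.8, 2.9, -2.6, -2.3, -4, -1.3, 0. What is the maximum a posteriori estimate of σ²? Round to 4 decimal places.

σ̂²_MAP = 3.0170

Sum of squared deviations about the known mean: SS = (1.8−1)² + (2.9−1)² + (-2.6−1)² + (-2.3−1)² + (-4−1)² + (-1.3−1)² + (0−1)² = 59.39.
The Normal likelihood contributes (σ²)^(−n/2) exp(−SS/(2σ²)), so the posterior is Inverse-Gamma(α + n/2, β + SS/2) = Inverse-Gamma(10.5, 34.695).
The mode of Inverse-Gamma(a, b) is b/(a+1) = 34.695/11.5 ≈ 3.0170.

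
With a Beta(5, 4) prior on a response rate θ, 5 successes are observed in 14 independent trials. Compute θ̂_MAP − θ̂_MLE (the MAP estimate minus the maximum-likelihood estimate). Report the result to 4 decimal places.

MAP − MLE = 0.0714

Posterior is Beta(10, 13); MAP = (10−1)/(23−2) = 9/21 ≈ 0.42857.
MLE ignores the prior: θ̂_MLE = k/n = 5/14 ≈ 0.35714.
Difference = 9/21 − 5/14 = 1/14 ≈ 0.0714.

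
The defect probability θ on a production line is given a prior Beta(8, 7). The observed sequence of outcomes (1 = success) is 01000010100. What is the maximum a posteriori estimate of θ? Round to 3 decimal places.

θ̂_MAP = 0.417

Prior: Beta(8, 7).
Data: 3 successes in 11 trials (from the sequence). The binomial likelihood contributes θ^3(1−θ)^8, so the posterior is Beta(8+3, 7+8) = Beta(11, 15).
For Beta(a, b) with a, b > 1 the mode is (a−1)/(a+b−2) = 10/24 ≈ 0.417.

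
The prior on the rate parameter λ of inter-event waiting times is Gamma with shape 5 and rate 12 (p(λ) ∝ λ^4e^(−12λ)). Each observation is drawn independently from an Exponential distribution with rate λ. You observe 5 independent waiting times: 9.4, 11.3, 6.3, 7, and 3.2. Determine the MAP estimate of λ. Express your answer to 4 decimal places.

λ̂_MAP = 0.1829

The Exponential(rate=λ) likelihood is ∝ λ^n e^(−λΣtᵢ). Here n = 5 and Σtᵢ = 9.4 + 11.3 + 6.3 + 7 + 3.2 = 37.2.
Posterior ∝ λ^4e^(−12λ) · λ^5e^(−37.2λ) = λ^9e^(−49.2λ), i.e. Gamma(10, 49.2).
Mode = (a−1)/b = 9/49.2 ≈ 0.1829.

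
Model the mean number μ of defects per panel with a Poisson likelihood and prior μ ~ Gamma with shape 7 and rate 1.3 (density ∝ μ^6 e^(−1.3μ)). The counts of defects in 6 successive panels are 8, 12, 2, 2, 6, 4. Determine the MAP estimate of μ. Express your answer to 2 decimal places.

Σxᵢ = 8+12+2+2+6+4 = 34, with n = 6.
Posterior ∝ μ^6e^(−1.3μ) · μ^34e^(−6μ) = μ^40e^(−7.3μ), i.e. Gamma(shape=41, rate=7.3).
The mode of a Gamma(a, b) with a ≥ 1 (shape–rate) is (a−1)/b = 40/7.3 ≈ 5.48.

μ̂_MAP = 5.48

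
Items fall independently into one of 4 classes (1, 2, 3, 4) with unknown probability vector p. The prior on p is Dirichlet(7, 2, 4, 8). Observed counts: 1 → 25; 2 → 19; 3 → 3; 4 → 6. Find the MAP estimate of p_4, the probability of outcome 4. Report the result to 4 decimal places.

The posterior is Dirichlet(αᵢ + nᵢ) = Dirichlet(32, 21, 7, 14).
For a Dirichlet(a₁,…,a_K) with all aᵢ > 1, the mode has j-th component (aⱼ − 1)/(Σaᵢ − K).
Here Σaᵢ = 74 and K = 4, so p_4 = (14 − 1)/(74 − 4) = 13/70 ≈ 0.1857.

MAP estimate: 0.1857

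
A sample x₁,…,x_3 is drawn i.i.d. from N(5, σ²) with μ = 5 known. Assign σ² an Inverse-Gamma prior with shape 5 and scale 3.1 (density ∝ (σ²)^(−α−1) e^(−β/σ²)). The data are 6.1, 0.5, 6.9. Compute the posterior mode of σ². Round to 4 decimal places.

σ̂²_MAP = 2.0847

Sum of squared deviations about the known mean: SS = (6.1−5)² + (0.5−5)² + (6.9−5)² = 25.07.
The Normal likelihood contributes (σ²)^(−n/2) exp(−SS/(2σ²)), so the posterior is Inverse-Gamma(α + n/2, β + SS/2) = Inverse-Gamma(6.5, 15.635).
The mode of Inverse-Gamma(a, b) is b/(a+1) = 15.635/7.5 ≈ 2.0847.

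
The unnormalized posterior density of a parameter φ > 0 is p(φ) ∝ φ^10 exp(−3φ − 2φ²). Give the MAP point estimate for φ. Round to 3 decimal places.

ℓ'(φ) = 10/φ − 3 − 4φ. Setting this to zero and multiplying by φ: 4φ² + 3φ − 10 = 0.
φ = (−3 + √(3² + 4·4·10)) / (2·4) = (−3 + √169) / 8 = (−3 + 13)/8 = 5/4.
ℓ''(φ) = −10/φ² − 4 < 0, confirming a maximum.

φ̂_MAP = 1.250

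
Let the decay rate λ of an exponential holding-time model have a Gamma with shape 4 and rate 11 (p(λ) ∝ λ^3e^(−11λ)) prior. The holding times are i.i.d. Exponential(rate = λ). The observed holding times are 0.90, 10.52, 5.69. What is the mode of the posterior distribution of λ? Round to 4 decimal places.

The Exponential(rate=λ) likelihood is ∝ λ^n e^(−λΣtᵢ). Here n = 3 and Σtᵢ = 0.90 + 10.52 + 5.69 = 17.11.
Posterior ∝ λ^3e^(−11λ) · λ^3e^(−17.11λ) = λ^6e^(−28.11λ), i.e. Gamma(7, 28.11).
Mode = (a−1)/b = 6/28.11 ≈ 0.2134.

λ̂_MAP = 0.2134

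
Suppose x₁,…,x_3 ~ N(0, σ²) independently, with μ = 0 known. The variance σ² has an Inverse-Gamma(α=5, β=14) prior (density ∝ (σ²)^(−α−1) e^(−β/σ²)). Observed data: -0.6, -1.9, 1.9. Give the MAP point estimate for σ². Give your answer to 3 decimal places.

Sum of squared deviations about the known mean: SS = (-0.6−0)² + (-1.9−0)² + (1.9−0)² = 7.58.
The Normal likelihood contributes (σ²)^(−n/2) exp(−SS/(2σ²)), so the posterior is Inverse-Gamma(α + n/2, β + SS/2) = Inverse-Gamma(6.5, 17.79).
The mode of Inverse-Gamma(a, b) is b/(a+1) = 17.79/7.5 ≈ 2.372.

σ̂²_MAP = 2.372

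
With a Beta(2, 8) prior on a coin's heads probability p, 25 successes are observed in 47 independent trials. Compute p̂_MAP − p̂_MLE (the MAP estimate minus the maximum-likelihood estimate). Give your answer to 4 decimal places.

Posterior is Beta(27, 30); MAP = (27−1)/(57−2) = 26/55 ≈ 0.47273.
MLE ignores the prior: p̂_MLE = k/n = 25/47 ≈ 0.53191.
Difference = 26/55 − 25/47 = -153/2585 ≈ -0.0592.

MAP − MLE = -0.0592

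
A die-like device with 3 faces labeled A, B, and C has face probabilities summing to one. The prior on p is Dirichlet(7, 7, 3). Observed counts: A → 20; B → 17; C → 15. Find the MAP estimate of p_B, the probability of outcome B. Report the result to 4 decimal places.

MAP estimate of p_B = 0.3485

The posterior is Dirichlet(αᵢ + nᵢ) = Dirichlet(27, 24, 18).
For a Dirichlet(a₁,…,a_K) with all aᵢ > 1, the mode has j-th component (aⱼ − 1)/(Σaᵢ − K).
Here Σaᵢ = 69 and K = 3, so p_B = (24 − 1)/(69 − 3) = 23/66 ≈ 0.3485.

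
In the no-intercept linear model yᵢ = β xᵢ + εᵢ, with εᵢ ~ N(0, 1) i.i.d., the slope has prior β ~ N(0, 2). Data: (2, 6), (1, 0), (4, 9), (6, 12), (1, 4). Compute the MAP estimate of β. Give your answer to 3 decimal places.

log p(β | y) = −Σ(yᵢ − βxᵢ)²/(2·1) − β²/(2·2) + const.
Setting the derivative to zero: Σxᵢ(yᵢ − βxᵢ)/1 − β/2 = 0, so β = Σxᵢyᵢ / (Σxᵢ² + σ²/τ²).
Σxᵢyᵢ = 2·6 + 1·0 + 4·9 + 6·12 + 1·4 = 124; Σxᵢ² = 58; σ²/τ² = 0.5.
β̂_MAP = 124 / (58 + 0.5) = 124/58.5 ≈ 2.120.

β̂_MAP = 2.120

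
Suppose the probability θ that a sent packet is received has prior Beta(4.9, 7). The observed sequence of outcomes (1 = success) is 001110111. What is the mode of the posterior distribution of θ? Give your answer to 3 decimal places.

θ̂_MAP = 0.524

Prior: Beta(4.9, 7).
Data: 6 successes in 9 trials (from the sequence). The binomial likelihood contributes θ^6(1−θ)^3, so the posterior is Beta(4.9+6, 7+3) = Beta(10.9, 10).
For Beta(a, b) with a, b > 1 the mode is (a−1)/(a+b−2) = 9.9/18.9 ≈ 0.524.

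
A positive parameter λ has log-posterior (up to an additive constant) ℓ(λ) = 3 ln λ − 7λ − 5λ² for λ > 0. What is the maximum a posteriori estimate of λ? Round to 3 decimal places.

ℓ'(λ) = 3/λ − 7 − 10λ. Setting this to zero and multiplying by λ: 10λ² + 7λ − 3 = 0.
λ = (−7 + √(7² + 4·10·3)) / (2·10) = (−7 + √169) / 20 = (−7 + 13)/20 = 3/10.
ℓ''(λ) = −3/λ² − 10 < 0, confirming a maximum.

λ̂_MAP = 0.300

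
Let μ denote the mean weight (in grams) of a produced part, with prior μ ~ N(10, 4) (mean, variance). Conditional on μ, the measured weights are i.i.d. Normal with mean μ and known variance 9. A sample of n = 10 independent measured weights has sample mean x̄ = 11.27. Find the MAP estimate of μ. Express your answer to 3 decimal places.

μ̂_MAP = 11.037

n = 10, x̄ = 11.27.
For a Normal prior and Normal likelihood with known variance, the posterior is Normal; its mode equals its mean, the precision-weighted average.
Prior precision 1/σ₀² = 1/4 = 0.25; data precision n/σ² = 10/9.
μ̂ = (0.25·10 + (10/9)·11.27) / (0.25 + 10/9) = (676/45)/(49/36) = 2704/245 ≈ 11.037.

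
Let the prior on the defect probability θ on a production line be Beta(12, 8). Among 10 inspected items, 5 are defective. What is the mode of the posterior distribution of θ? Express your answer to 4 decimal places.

Prior: Beta(12, 8).
Data: 5 successes in 10 trials. The binomial likelihood contributes θ^5(1−θ)^5, so the posterior is Beta(12+5, 8+5) = Beta(17, 13).
For Beta(a, b) with a, b > 1 the mode is (a−1)/(a+b−2) = 16/28 ≈ 0.5714.

θ̂_MAP = 0.5714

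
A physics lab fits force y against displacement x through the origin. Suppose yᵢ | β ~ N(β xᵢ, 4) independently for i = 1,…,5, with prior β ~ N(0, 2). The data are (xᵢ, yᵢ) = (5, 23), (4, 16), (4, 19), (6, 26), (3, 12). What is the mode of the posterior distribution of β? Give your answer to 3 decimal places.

log p(β | y) = −Σ(yᵢ − βxᵢ)²/(2·4) − β²/(2·2) + const.
Setting the derivative to zero: Σxᵢ(yᵢ − βxᵢ)/4 − β/2 = 0, so β = Σxᵢyᵢ / (Σxᵢ² + σ²/τ²).
Σxᵢyᵢ = 5·23 + 4·16 + 4·19 + 6·26 + 3·12 = 447; Σxᵢ² = 102; σ²/τ² = 2.
β̂_MAP = 447 / (102 + 2) = 447/104 ≈ 4.298.

β̂_MAP = 4.298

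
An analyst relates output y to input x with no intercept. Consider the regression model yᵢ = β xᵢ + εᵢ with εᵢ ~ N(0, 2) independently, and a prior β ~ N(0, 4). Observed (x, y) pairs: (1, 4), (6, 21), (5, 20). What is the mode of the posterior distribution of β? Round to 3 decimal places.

log p(β | y) = −Σ(yᵢ − βxᵢ)²/(2·2) − β²/(2·4) + const.
Setting the derivative to zero: Σxᵢ(yᵢ − βxᵢ)/2 − β/4 = 0, so β = Σxᵢyᵢ / (Σxᵢ² + σ²/τ²).
Σxᵢyᵢ = 1·4 + 6·21 + 5·20 = 230; Σxᵢ² = 62; σ²/τ² = 0.5.
β̂_MAP = 230 / (62 + 0.5) = 230/62.5 ≈ 3.680.

β̂_MAP = 3.680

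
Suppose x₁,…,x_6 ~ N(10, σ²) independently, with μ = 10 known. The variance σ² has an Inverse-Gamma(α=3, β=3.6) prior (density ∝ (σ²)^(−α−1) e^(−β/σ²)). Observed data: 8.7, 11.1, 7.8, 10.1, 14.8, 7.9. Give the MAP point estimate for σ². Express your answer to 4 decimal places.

Sum of squared deviations about the known mean: SS = (8.7−10)² + (11.1−10)² + (7.8−10)² + (10.1−10)² + (14.8−10)² + (7.9−10)² = 35.2.
The Normal likelihood contributes (σ²)^(−n/2) exp(−SS/(2σ²)), so the posterior is Inverse-Gamma(α + n/2, β + SS/2) = Inverse-Gamma(6, 21.2).
The mode of Inverse-Gamma(a, b) is b/(a+1) = 21.2/7 ≈ 3.0286.

σ̂²_MAP = 3.0286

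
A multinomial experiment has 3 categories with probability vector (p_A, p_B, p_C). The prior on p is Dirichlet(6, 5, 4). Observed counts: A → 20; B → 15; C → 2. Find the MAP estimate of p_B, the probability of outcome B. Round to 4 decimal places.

MAP estimate of p_B = 0.3878

The posterior is Dirichlet(αᵢ + nᵢ) = Dirichlet(26, 20, 6).
For a Dirichlet(a₁,…,a_K) with all aᵢ > 1, the mode has j-th component (aⱼ − 1)/(Σaᵢ − K).
Here Σaᵢ = 52 and K = 3, so p_B = (20 − 1)/(52 − 3) = 19/49 ≈ 0.3878.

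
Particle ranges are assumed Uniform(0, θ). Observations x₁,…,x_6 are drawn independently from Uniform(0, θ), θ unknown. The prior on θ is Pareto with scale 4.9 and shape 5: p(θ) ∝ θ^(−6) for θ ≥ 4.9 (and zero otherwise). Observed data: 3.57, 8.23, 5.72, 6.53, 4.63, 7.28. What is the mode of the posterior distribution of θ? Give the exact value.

The Uniform(0, θ) likelihood is θ^(−n) for θ ≥ max(xᵢ), zero otherwise. Here max(xᵢ) = 8.23.
Posterior ∝ θ^(−6) · θ^(−6) = θ^(−12) on θ ≥ max(4.9, 8.23) = 8.23.
This density is strictly decreasing in θ, so the posterior mode lies at the lower boundary of the support.

θ̂_MAP = 8.23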